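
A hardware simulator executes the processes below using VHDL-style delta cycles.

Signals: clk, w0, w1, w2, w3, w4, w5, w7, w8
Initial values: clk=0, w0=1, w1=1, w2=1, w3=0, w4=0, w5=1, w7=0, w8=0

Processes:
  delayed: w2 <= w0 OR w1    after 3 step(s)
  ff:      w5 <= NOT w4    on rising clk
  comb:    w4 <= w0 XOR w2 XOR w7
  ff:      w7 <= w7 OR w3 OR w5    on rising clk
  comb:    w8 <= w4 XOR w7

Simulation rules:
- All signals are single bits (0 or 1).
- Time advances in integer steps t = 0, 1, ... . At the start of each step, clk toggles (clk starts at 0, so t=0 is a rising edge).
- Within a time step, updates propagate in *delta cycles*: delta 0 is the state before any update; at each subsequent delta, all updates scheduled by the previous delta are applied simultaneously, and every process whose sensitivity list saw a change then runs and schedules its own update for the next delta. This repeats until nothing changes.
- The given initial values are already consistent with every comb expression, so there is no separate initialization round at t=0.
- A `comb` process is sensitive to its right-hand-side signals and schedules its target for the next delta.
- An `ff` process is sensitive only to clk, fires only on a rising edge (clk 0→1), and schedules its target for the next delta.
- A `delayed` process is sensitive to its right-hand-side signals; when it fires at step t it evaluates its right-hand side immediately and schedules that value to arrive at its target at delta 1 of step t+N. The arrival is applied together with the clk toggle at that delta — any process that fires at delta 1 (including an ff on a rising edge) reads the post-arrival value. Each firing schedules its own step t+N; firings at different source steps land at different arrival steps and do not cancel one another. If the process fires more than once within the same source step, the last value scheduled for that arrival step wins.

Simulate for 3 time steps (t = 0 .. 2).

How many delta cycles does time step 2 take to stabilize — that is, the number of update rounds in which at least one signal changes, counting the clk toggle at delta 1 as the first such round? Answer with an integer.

[bits: w4,w2,w0,w1,w8,w7,w5,w3,clk]
t=0: Δ0=011100100 Δ1=011100101 Δ2=011101101 Δ3=111111101 Δ4=111101101 | 4Δ
t=1: Δ0=111101101 Δ1=111101100 | 1Δ
t=2: Δ0=111101100 Δ1=111101101 Δ2=111101001 | 2Δ

2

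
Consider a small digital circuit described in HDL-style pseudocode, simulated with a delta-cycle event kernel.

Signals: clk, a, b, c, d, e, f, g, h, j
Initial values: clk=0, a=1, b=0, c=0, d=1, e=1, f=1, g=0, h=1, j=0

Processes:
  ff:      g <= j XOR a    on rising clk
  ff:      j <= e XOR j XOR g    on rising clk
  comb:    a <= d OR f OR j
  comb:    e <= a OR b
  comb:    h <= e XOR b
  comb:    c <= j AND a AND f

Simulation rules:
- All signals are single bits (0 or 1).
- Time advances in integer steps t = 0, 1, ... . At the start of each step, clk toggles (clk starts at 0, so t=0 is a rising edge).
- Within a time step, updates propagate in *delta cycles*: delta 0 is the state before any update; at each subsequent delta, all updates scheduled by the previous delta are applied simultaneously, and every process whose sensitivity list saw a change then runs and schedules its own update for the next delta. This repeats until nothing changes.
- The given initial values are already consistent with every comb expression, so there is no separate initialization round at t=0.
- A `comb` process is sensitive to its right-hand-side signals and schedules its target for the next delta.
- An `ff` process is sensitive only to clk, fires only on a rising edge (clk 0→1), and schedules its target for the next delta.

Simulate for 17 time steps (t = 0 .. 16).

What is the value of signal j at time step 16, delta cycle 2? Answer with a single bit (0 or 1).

[bits: b,e,h,a,f,d,j,clk,g,c]
t=0: Δ0=0111110000 Δ1=0111110100 Δ2=0111111110 Δ3=0111111111 | 3Δ
t=1: Δ0=0111111111 Δ1=0111111011 | 1Δ
t=2: Δ0=0111111011 Δ1=0111111111 Δ2=0111111101 | 2Δ
t=3: Δ0=0111111101 Δ1=0111111001 | 1Δ
t=4: Δ0=0111111001 Δ1=0111111101 Δ2=0111110101 Δ3=0111110100 | 3Δ
t=5: Δ0=0111110100 Δ1=0111110000 | 1Δ
t=6: Δ0=0111110000 Δ1=0111110100 Δ2=0111111110 Δ3=0111111111 | 3Δ
t=7: Δ0=0111111111 Δ1=0111111011 | 1Δ
t=8: Δ0=0111111011 Δ1=0111111111 Δ2=0111111101 | 2Δ
t=9: Δ0=0111111101 Δ1=0111111001 | 1Δ
t=10: Δ0=0111111001 Δ1=0111111101 Δ2=0111110101 Δ3=0111110100 | 3Δ
t=11: Δ0=0111110100 Δ1=0111110000 | 1Δ
t=12: Δ0=0111110000 Δ1=0111110100 Δ2=0111111110 Δ3=0111111111 | 3Δ
t=13: Δ0=0111111111 Δ1=0111111011 | 1Δ
t=14: Δ0=0111111011 Δ1=0111111111 Δ2=0111111101 | 2Δ
t=15: Δ0=0111111101 Δ1=0111111001 | 1Δ
t=16: Δ0=0111111001 Δ1=0111111101 Δ2=0111110101 Δ3=0111110100 | 3Δ

0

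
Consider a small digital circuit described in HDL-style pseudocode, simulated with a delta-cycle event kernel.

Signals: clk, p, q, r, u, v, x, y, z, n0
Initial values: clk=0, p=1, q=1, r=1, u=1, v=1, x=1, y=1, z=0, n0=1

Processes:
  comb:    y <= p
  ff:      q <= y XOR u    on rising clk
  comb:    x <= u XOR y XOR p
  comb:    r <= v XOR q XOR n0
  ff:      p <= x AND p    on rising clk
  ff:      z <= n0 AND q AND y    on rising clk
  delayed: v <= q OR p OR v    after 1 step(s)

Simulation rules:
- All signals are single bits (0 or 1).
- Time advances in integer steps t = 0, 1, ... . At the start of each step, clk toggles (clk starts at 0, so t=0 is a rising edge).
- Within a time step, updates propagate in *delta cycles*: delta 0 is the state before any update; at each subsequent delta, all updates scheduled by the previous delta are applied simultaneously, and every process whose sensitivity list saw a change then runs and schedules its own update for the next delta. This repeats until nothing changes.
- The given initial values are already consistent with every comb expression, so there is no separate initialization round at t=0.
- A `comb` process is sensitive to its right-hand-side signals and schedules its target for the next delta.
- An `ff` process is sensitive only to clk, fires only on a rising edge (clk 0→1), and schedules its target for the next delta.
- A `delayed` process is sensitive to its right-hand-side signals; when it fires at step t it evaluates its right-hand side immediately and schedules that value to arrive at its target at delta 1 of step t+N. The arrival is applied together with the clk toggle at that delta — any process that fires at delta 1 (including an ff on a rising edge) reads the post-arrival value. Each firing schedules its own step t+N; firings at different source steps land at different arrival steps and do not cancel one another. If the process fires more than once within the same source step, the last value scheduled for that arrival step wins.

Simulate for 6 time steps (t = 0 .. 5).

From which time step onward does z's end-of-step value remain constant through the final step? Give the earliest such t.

t0.Δ0 y=1 v=1 q=1 n0=1 u=1 r=1 x=1 p=1 z=0 clk=0
t0.Δ1 y=1 v=1 q=1 n0=1 u=1 r=1 x=1 p=1 z=0 clk=1
t0.Δ2 y=1 v=1 q=0 n0=1 u=1 r=1 x=1 p=1 z=1 clk=1
t0.Δ3 y=1 v=1 q=0 n0=1 u=1 r=0 x=1 p=1 z=1 clk=1
t1.Δ0 y=1 v=1 q=0 n0=1 u=1 r=0 x=1 p=1 z=1 clk=1
t1.Δ1 y=1 v=1 q=0 n0=1 u=1 r=0 x=1 p=1 z=1 clk=0
t2.Δ0 y=1 v=1 q=0 n0=1 u=1 r=0 x=1 p=1 z=1 clk=0
t2.Δ1 y=1 v=1 q=0 n0=1 u=1 r=0 x=1 p=1 z=1 clk=1
t2.Δ2 y=1 v=1 q=0 n0=1 u=1 r=0 x=1 p=1 z=0 clk=1
t3.Δ0 y=1 v=1 q=0 n0=1 u=1 r=0 x=1 p=1 z=0 clk=1
t3.Δ1 y=1 v=1 q=0 n0=1 u=1 r=0 x=1 p=1 z=0 clk=0
t4.Δ0 y=1 v=1 q=0 n0=1 u=1 r=0 x=1 p=1 z=0 clk=0
t4.Δ1 y=1 v=1 q=0 n0=1 u=1 r=0 x=1 p=1 z=0 clk=1
t5.Δ0 y=1 v=1 q=0 n0=1 u=1 r=0 x=1 p=1 z=0 clk=1
t5.Δ1 y=1 v=1 q=0 n0=1 u=1 r=0 x=1 p=1 z=0 clk=0

2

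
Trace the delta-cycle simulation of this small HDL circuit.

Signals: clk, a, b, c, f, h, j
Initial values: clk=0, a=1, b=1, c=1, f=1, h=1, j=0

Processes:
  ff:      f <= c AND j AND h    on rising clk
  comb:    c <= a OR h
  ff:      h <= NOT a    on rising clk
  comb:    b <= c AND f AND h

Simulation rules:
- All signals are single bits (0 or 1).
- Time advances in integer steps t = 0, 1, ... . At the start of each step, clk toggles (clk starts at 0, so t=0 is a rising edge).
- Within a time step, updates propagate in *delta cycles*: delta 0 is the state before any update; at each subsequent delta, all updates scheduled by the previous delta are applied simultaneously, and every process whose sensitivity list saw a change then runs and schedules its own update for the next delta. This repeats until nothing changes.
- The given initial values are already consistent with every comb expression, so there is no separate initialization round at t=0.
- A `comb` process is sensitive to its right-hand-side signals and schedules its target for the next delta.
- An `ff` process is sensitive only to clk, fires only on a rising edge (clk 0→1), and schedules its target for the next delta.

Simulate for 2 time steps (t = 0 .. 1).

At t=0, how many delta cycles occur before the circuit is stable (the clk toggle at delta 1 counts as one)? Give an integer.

t0.Δ0 h=1 a=1 f=1 j=0 b=1 c=1 clk=0
t0.Δ1 h=1 a=1 f=1 j=0 b=1 c=1 clk=1
t0.Δ2 h=0 a=1 f=0 j=0 b=1 c=1 clk=1
t0.Δ3 h=0 a=1 f=0 j=0 b=0 c=1 clk=1
t1.Δ0 h=0 a=1 f=0 j=0 b=0 c=1 clk=1
t1.Δ1 h=0 a=1 f=0 j=0 b=0 c=1 clk=0

3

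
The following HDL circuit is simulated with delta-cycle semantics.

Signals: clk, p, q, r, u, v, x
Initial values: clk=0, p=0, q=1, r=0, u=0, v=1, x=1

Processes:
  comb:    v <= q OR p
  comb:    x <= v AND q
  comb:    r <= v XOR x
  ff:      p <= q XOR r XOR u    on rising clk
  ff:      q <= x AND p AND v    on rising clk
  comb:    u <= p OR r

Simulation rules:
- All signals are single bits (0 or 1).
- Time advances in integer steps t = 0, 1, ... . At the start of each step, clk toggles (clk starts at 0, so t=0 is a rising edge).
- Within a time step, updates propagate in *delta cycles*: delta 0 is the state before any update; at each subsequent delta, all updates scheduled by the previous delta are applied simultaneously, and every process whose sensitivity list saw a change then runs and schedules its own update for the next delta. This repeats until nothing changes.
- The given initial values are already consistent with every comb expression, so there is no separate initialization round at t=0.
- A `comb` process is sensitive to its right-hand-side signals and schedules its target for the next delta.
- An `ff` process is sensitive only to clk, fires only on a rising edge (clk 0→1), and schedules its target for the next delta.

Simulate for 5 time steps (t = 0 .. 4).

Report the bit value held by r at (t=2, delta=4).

t0.Δ0 r=0 p=0 v=1 x=1 u=0 q=1 clk=0
t0.Δ1 r=0 p=0 v=1 x=1 u=0 q=1 clk=1
t0.Δ2 r=0 p=1 v=1 x=1 u=0 q=0 clk=1
t0.Δ3 r=0 p=1 v=1 x=0 u=1 q=0 clk=1
t0.Δ4 r=1 p=1 v=1 x=0 u=1 q=0 clk=1
t1.Δ0 r=1 p=1 v=1 x=0 u=1 q=0 clk=1
t1.Δ1 r=1 p=1 v=1 x=0 u=1 q=0 clk=0
t2.Δ0 r=1 p=1 v=1 x=0 u=1 q=0 clk=0
t2.Δ1 r=1 p=1 v=1 x=0 u=1 q=0 clk=1
t2.Δ2 r=1 p=0 v=1 x=0 u=1 q=0 clk=1
t2.Δ3 r=1 p=0 v=0 x=0 u=1 q=0 clk=1
t2.Δ4 r=0 p=0 v=0 x=0 u=1 q=0 clk=1
t2.Δ5 r=0 p=0 v=0 x=0 u=0 q=0 clk=1
t3.Δ0 r=0 p=0 v=0 x=0 u=0 q=0 clk=1
t3.Δ1 r=0 p=0 v=0 x=0 u=0 q=0 clk=0
t4.Δ0 r=0 p=0 v=0 x=0 u=0 q=0 clk=0
t4.Δ1 r=0 p=0 v=0 x=0 u=0 q=0 clk=1

0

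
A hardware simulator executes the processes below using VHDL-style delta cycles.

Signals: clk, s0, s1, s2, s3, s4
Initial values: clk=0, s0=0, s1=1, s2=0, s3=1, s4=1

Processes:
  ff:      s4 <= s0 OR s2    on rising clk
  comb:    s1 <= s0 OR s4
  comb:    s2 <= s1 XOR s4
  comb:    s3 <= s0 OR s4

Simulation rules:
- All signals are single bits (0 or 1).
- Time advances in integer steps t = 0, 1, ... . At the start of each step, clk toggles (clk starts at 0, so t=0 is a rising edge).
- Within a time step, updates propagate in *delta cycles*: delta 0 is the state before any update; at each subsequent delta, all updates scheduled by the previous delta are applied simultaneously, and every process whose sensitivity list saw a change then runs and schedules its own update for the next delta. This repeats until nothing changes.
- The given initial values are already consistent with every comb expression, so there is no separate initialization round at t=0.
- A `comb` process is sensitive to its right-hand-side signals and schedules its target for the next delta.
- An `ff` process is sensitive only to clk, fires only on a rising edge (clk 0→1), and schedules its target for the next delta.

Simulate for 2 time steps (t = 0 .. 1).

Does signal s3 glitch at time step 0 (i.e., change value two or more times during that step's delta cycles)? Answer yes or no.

t=0 Δ0: s2=0 s3=1 s0=0 s4=1 s1=1 clk=0
  Δ1: clk:0→1
  Δ2: s4:1→0
  Δ3: s2:0→1, s3:1→0, s1:1→0
  Δ4: s2:1→0
  (4Δ to stable)
t=1 Δ0: s2=0 s3=0 s0=0 s4=0 s1=0 clk=1
  Δ1: clk:1→0
  (1Δ to stable)

no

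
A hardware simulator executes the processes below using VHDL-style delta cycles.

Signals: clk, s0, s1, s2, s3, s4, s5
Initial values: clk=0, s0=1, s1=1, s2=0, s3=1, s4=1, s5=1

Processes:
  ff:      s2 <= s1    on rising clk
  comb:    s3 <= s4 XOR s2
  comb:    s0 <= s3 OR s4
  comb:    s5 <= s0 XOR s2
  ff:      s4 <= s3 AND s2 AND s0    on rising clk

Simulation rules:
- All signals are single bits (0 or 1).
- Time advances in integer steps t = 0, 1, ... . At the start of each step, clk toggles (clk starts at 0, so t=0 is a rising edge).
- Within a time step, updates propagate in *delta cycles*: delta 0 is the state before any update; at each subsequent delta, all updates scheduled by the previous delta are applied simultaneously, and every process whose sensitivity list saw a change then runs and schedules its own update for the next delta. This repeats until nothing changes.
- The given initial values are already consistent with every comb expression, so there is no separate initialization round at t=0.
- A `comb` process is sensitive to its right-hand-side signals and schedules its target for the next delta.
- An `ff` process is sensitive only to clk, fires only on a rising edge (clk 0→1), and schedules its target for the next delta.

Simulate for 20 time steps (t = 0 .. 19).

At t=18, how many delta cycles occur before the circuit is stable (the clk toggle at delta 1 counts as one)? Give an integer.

t=0 Δ0: clk=0 s2=0 s3=1 s5=1 s0=1 s4=1 s1=1
  Δ1: clk:0→1
  Δ2: s2:0→1, s4:1→0
  Δ3: s5:1→0
  (3Δ to stable)
t=1 Δ0: clk=1 s2=1 s3=1 s5=0 s0=1 s4=0 s1=1
  Δ1: clk:1→0
  (1Δ to stable)
t=2 Δ0: clk=0 s2=1 s3=1 s5=0 s0=1 s4=0 s1=1
  Δ1: clk:0→1
  Δ2: s4:0→1
  Δ3: s3:1→0
  (3Δ to stable)
t=3 Δ0: clk=1 s2=1 s3=0 s5=0 s0=1 s4=1 s1=1
  Δ1: clk:1→0
  (1Δ to stable)
t=4 Δ0: clk=0 s2=1 s3=0 s5=0 s0=1 s4=1 s1=1
  Δ1: clk:0→1
  Δ2: s4:1→0
  Δ3: s3:0→1, s0:1→0
  Δ4: s5:0→1, s0:0→1
  Δ5: s5:1→0
  (5Δ to stable)
t=5 Δ0: clk=1 s2=1 s3=1 s5=0 s0=1 s4=0 s1=1
  Δ1: clk:1→0
  (1Δ to stable)
t=6 Δ0: clk=0 s2=1 s3=1 s5=0 s0=1 s4=0 s1=1
  Δ1: clk:0→1
  Δ2: s4:0→1
  Δ3: s3:1→0
  (3Δ to stable)
t=7 Δ0: clk=1 s2=1 s3=0 s5=0 s0=1 s4=1 s1=1
  Δ1: clk:1→0
  (1Δ to stable)
t=8 Δ0: clk=0 s2=1 s3=0 s5=0 s0=1 s4=1 s1=1
  Δ1: clk:0→1
  Δ2: s4:1→0
  Δ3: s3:0→1, s0:1→0
  Δ4: s5:0→1, s0:0→1
  Δ5: s5:1→0
  (5Δ to stable)
t=9 Δ0: clk=1 s2=1 s3=1 s5=0 s0=1 s4=0 s1=1
  Δ1: clk:1→0
  (1Δ to stable)
t=10 Δ0: clk=0 s2=1 s3=1 s5=0 s0=1 s4=0 s1=1
  Δ1: clk:0→1
  Δ2: s4:0→1
  Δ3: s3:1→0
  (3Δ to stable)
t=11 Δ0: clk=1 s2=1 s3=0 s5=0 s0=1 s4=1 s1=1
  Δ1: clk:1→0
  (1Δ to stable)
t=12 Δ0: clk=0 s2=1 s3=0 s5=0 s0=1 s4=1 s1=1
  Δ1: clk:0→1
  Δ2: s4:1→0
  Δ3: s3:0→1, s0:1→0
  Δ4: s5:0→1, s0:0→1
  Δ5: s5:1→0
  (5Δ to stable)
t=13 Δ0: clk=1 s2=1 s3=1 s5=0 s0=1 s4=0 s1=1
  Δ1: clk:1→0
  (1Δ to stable)
t=14 Δ0: clk=0 s2=1 s3=1 s5=0 s0=1 s4=0 s1=1
  Δ1: clk:0→1
  Δ2: s4:0→1
  Δ3: s3:1→0
  (3Δ to stable)
t=15 Δ0: clk=1 s2=1 s3=0 s5=0 s0=1 s4=1 s1=1
  Δ1: clk:1→0
  (1Δ to stable)
t=16 Δ0: clk=0 s2=1 s3=0 s5=0 s0=1 s4=1 s1=1
  Δ1: clk:0→1
  Δ2: s4:1→0
  Δ3: s3:0→1, s0:1→0
  Δ4: s5:0→1, s0:0→1
  Δ5: s5:1→0
  (5Δ to stable)
t=17 Δ0: clk=1 s2=1 s3=1 s5=0 s0=1 s4=0 s1=1
  Δ1: clk:1→0
  (1Δ to stable)
t=18 Δ0: clk=0 s2=1 s3=1 s5=0 s0=1 s4=0 s1=1
  Δ1: clk:0→1
  Δ2: s4:0→1
  Δ3: s3:1→0
  (3Δ to stable)
t=19 Δ0: clk=1 s2=1 s3=0 s5=0 s0=1 s4=1 s1=1
  Δ1: clk:1→0
  (1Δ to stable)

3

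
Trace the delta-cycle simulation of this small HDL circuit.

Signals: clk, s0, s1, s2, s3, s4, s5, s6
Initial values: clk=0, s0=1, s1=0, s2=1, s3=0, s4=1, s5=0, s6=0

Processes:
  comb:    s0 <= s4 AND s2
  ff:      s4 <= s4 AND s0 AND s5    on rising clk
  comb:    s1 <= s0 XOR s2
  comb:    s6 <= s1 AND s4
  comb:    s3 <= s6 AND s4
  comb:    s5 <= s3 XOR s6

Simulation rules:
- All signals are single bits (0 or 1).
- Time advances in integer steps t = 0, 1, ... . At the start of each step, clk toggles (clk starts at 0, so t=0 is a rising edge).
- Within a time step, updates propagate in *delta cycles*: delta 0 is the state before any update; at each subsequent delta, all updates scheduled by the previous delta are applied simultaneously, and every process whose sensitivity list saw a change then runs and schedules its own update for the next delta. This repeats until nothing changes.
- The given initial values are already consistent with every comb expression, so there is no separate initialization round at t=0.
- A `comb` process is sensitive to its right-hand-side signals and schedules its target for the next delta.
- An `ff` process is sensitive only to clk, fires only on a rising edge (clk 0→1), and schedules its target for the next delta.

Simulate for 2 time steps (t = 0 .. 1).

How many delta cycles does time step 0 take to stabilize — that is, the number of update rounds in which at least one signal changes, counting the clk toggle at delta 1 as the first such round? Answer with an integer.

t=0 Δ0: s5=0 clk=0 s3=0 s1=0 s6=0 s2=1 s4=1 s0=1
  Δ1: clk:0→1
  Δ2: s4:1→0
  Δ3: s0:1→0
  Δ4: s1:0→1
  (4Δ to stable)
t=1 Δ0: s5=0 clk=1 s3=0 s1=1 s6=0 s2=1 s4=0 s0=0
  Δ1: clk:1→0
  (1Δ to stable)

4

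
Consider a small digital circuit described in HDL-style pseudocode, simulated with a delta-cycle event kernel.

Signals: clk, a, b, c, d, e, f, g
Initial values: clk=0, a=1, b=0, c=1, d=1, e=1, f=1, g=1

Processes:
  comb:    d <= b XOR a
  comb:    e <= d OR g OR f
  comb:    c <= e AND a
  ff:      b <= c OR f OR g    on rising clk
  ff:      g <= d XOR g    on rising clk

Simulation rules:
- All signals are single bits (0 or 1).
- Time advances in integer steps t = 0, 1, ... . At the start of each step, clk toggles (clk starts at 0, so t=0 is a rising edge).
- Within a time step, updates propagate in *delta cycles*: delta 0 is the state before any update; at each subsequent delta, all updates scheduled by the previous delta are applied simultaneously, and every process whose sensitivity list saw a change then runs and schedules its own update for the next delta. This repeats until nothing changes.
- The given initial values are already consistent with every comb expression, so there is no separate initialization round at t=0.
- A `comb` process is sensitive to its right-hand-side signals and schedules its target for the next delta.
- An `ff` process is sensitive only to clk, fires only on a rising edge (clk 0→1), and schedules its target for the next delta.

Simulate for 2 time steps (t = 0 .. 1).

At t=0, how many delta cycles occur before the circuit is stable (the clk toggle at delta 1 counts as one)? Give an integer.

t=0 Δ0: d=1 c=1 f=1 g=1 a=1 e=1 b=0 clk=0
  Δ1: clk:0→1
  Δ2: g:1→0, b:0→1
  Δ3: d:1→0
  (3Δ to stable)
t=1 Δ0: d=0 c=1 f=1 g=0 a=1 e=1 b=1 clk=1
  Δ1: clk:1→0
  (1Δ to stable)

3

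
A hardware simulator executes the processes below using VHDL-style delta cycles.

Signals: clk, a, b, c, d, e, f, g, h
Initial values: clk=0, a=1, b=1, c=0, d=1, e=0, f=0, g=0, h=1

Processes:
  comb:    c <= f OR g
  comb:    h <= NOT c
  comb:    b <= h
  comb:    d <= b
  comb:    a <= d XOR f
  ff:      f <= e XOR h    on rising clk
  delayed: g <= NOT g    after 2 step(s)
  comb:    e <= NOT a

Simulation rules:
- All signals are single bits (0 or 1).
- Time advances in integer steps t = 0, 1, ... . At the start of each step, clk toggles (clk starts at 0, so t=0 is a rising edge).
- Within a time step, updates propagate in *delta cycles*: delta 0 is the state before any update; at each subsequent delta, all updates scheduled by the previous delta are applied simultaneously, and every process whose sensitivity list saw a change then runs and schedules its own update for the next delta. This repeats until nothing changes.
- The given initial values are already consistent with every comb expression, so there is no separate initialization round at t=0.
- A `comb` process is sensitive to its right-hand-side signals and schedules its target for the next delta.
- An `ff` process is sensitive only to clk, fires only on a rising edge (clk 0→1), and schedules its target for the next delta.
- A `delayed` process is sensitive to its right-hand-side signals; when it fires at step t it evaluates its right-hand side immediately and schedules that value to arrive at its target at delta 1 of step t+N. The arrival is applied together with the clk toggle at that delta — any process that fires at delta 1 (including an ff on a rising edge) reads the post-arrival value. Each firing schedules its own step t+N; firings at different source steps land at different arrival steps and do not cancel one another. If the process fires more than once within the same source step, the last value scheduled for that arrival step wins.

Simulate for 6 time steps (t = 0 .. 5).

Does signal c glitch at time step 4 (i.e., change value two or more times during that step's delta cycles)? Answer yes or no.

no

t=0 Δ0: c=0 clk=0 h=1 g=0 b=1 f=0 a=1 d=1 e=0
  Δ1: clk:0→1
  Δ2: f:0→1
  Δ3: c:0→1, a:1→0
  Δ4: h:1→0, e:0→1
  Δ5: b:1→0
  Δ6: d:1→0
  Δ7: a:0→1
  Δ8: e:1→0
  (8Δ to stable)
t=1 Δ0: c=1 clk=1 h=0 g=0 b=0 f=1 a=1 d=0 e=0
  Δ1: clk:1→0
  (1Δ to stable)
t=2 Δ0: c=1 clk=0 h=0 g=0 b=0 f=1 a=1 d=0 e=0
  Δ1: clk:0→1
  Δ2: f:1→0
  Δ3: c:1→0, a:1→0
  Δ4: h:0→1, e:0→1
  Δ5: b:0→1
  Δ6: d:0→1
  Δ7: a:0→1
  Δ8: e:1→0
  (8Δ to stable)
t=3 Δ0: c=0 clk=1 h=1 g=0 b=1 f=0 a=1 d=1 e=0
  Δ1: clk:1→0
  (1Δ to stable)
t=4 Δ0: c=0 clk=0 h=1 g=0 b=1 f=0 a=1 d=1 e=0
  Δ1: clk:0→1
  Δ2: f:0→1
  Δ3: c:0→1, a:1→0
  Δ4: h:1→0, e:0→1
  Δ5: b:1→0
  Δ6: d:1→0
  Δ7: a:0→1
  Δ8: e:1→0
  (8Δ to stable)
t=5 Δ0: c=1 clk=1 h=0 g=0 b=0 f=1 a=1 d=0 e=0
  Δ1: clk:1→0
  (1Δ to stable)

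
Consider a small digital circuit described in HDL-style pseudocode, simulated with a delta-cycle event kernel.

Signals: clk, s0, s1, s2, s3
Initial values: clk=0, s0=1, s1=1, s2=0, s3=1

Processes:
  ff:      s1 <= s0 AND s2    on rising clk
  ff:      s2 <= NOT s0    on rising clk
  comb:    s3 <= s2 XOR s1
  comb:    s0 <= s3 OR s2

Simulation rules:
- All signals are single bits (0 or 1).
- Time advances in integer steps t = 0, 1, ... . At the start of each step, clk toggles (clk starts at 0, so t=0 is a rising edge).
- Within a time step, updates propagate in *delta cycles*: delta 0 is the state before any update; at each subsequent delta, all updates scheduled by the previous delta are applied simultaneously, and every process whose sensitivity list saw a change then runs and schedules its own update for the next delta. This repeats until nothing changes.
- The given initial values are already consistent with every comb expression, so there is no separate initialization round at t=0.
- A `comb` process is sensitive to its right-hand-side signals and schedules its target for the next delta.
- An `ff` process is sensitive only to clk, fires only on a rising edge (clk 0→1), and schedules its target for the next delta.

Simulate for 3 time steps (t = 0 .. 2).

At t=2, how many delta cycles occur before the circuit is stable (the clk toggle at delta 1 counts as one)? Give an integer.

[bits: s3,s1,clk,s0,s2]
t=0: Δ0=11010 Δ1=11110 Δ2=10110 Δ3=00110 Δ4=00100 | 4Δ
t=1: Δ0=00100 Δ1=00000 | 1Δ
t=2: Δ0=00000 Δ1=00100 Δ2=00101 Δ3=10111 | 3Δ

3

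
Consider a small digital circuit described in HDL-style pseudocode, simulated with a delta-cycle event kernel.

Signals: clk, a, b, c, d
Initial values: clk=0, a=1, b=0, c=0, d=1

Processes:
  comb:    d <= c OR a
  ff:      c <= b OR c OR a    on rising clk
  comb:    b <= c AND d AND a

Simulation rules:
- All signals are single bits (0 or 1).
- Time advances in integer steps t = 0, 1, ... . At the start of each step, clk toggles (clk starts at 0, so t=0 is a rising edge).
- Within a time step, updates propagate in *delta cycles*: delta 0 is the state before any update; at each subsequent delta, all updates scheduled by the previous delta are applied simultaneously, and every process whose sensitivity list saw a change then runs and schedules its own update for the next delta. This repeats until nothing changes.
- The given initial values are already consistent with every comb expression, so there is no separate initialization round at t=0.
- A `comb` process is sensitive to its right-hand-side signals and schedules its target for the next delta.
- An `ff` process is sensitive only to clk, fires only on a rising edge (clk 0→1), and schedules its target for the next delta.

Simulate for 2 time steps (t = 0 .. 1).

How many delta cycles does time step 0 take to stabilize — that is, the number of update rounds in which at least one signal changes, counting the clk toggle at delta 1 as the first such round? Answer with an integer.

3

t=0 Δ0: b=0 d=1 a=1 clk=0 c=0
  Δ1: clk:0→1
  Δ2: c:0→1
  Δ3: b:0→1
  (3Δ to stable)
t=1 Δ0: b=1 d=1 a=1 clk=1 c=1
  Δ1: clk:1→0
  (1Δ to stable)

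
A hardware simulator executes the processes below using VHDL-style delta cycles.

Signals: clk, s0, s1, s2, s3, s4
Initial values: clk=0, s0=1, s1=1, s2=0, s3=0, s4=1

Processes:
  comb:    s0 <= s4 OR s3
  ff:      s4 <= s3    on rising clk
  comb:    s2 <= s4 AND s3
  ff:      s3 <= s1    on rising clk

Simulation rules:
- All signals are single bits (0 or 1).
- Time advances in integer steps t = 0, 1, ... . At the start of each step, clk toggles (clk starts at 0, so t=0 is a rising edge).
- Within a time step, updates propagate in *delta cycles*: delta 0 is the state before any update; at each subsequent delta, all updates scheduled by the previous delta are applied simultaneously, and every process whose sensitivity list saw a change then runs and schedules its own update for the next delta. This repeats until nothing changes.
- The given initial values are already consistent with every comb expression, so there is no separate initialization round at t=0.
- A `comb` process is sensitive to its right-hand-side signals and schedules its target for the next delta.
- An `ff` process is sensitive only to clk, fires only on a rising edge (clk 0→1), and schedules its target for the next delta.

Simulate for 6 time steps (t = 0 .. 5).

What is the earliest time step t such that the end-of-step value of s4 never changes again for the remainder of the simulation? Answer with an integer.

t=0 Δ0: s0=1 clk=0 s4=1 s1=1 s2=0 s3=0
  Δ1: clk:0→1
  Δ2: s4:1→0, s3:0→1
  (2Δ to stable)
t=1 Δ0: s0=1 clk=1 s4=0 s1=1 s2=0 s3=1
  Δ1: clk:1→0
  (1Δ to stable)
t=2 Δ0: s0=1 clk=0 s4=0 s1=1 s2=0 s3=1
  Δ1: clk:0→1
  Δ2: s4:0→1
  Δ3: s2:0→1
  (3Δ to stable)
t=3 Δ0: s0=1 clk=1 s4=1 s1=1 s2=1 s3=1
  Δ1: clk:1→0
  (1Δ to stable)
t=4 Δ0: s0=1 clk=0 s4=1 s1=1 s2=1 s3=1
  Δ1: clk:0→1
  (1Δ to stable)
t=5 Δ0: s0=1 clk=1 s4=1 s1=1 s2=1 s3=1
  Δ1: clk:1→0
  (1Δ to stable)

2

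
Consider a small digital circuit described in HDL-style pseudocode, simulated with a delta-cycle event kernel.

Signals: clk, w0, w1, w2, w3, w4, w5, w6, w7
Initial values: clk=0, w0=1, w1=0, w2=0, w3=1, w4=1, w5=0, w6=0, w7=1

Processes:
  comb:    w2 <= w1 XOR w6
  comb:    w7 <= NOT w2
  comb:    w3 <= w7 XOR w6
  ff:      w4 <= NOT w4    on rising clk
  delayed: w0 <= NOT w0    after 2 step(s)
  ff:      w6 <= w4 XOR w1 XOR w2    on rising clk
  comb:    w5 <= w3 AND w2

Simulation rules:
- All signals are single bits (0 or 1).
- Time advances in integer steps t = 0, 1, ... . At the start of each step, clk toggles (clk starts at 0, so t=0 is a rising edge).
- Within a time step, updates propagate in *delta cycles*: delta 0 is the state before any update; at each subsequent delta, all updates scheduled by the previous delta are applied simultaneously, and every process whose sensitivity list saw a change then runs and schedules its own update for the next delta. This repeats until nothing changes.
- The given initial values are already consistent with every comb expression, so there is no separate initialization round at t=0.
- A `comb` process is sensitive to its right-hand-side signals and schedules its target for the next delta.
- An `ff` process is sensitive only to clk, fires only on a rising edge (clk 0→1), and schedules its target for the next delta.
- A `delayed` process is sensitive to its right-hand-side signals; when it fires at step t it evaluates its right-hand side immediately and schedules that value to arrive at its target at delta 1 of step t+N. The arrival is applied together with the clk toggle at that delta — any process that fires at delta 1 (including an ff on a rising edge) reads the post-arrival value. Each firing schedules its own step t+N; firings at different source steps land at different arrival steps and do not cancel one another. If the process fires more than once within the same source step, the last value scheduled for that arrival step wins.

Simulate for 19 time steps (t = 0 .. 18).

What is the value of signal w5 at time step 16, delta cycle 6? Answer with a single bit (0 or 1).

1

[bits: w1,w2,w3,clk,w4,w0,w7,w6,w5]
t=0: Δ0=001011100 Δ1=001111100 Δ2=001101110 Δ3=010101110 Δ4=010101010 Δ5=011101010 Δ6=011101011 | 6Δ
t=1: Δ0=011101011 Δ1=011001011 | 1Δ
t=2: Δ0=011001011 Δ1=011101011 Δ2=011111011 | 2Δ
t=3: Δ0=011111011 Δ1=011011011 | 1Δ
t=4: Δ0=011011011 Δ1=011111011 Δ2=011101001 Δ3=000101001 Δ4=000101100 Δ5=001101100 | 5Δ
t=5: Δ0=001101100 Δ1=001001100 | 1Δ
t=6: Δ0=001001100 Δ1=001101100 Δ2=001111100 | 2Δ
t=7: Δ0=001111100 Δ1=001011100 | 1Δ
t=8: Δ0=001011100 Δ1=001111100 Δ2=001101110 Δ3=010101110 Δ4=010101010 Δ5=011101010 Δ6=011101011 | 6Δ
t=9: Δ0=011101011 Δ1=011001011 | 1Δ
t=10: Δ0=011001011 Δ1=011101011 Δ2=011111011 | 2Δ
t=11: Δ0=011111011 Δ1=011011011 | 1Δ
t=12: Δ0=011011011 Δ1=011111011 Δ2=011101001 Δ3=000101001 Δ4=000101100 Δ5=001101100 | 5Δ
t=13: Δ0=001101100 Δ1=001001100 | 1Δ
t=14: Δ0=001001100 Δ1=001101100 Δ2=001111100 | 2Δ
t=15: Δ0=001111100 Δ1=001011100 | 1Δ
t=16: Δ0=001011100 Δ1=001111100 Δ2=001101110 Δ3=010101110 Δ4=010101010 Δ5=011101010 Δ6=011101011 | 6Δ
t=17: Δ0=011101011 Δ1=011001011 | 1Δ
t=18: Δ0=011001011 Δ1=011101011 Δ2=011111011 | 2Δ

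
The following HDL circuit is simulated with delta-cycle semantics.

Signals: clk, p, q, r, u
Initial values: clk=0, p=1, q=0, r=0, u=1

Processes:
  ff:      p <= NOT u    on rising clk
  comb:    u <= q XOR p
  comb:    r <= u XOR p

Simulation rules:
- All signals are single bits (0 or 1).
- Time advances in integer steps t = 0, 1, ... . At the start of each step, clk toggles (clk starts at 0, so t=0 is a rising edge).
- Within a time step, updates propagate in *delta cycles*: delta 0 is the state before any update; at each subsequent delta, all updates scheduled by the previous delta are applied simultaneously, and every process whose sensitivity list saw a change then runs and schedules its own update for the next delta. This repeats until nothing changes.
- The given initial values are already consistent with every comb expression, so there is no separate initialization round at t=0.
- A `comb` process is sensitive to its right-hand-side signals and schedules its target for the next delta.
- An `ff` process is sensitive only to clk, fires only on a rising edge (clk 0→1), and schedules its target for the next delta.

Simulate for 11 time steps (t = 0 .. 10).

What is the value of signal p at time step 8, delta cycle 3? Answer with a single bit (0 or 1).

0

t0.Δ0 clk=0 q=0 p=1 u=1 r=0
t0.Δ1 clk=1 q=0 p=1 u=1 r=0
t0.Δ2 clk=1 q=0 p=0 u=1 r=0
t0.Δ3 clk=1 q=0 p=0 u=0 r=1
t0.Δ4 clk=1 q=0 p=0 u=0 r=0
t1.Δ0 clk=1 q=0 p=0 u=0 r=0
t1.Δ1 clk=0 q=0 p=0 u=0 r=0
t2.Δ0 clk=0 q=0 p=0 u=0 r=0
t2.Δ1 clk=1 q=0 p=0 u=0 r=0
t2.Δ2 clk=1 q=0 p=1 u=0 r=0
t2.Δ3 clk=1 q=0 p=1 u=1 r=1
t2.Δ4 clk=1 q=0 p=1 u=1 r=0
t3.Δ0 clk=1 q=0 p=1 u=1 r=0
t3.Δ1 clk=0 q=0 p=1 u=1 r=0
t4.Δ0 clk=0 q=0 p=1 u=1 r=0
t4.Δ1 clk=1 q=0 p=1 u=1 r=0
t4.Δ2 clk=1 q=0 p=0 u=1 r=0
t4.Δ3 clk=1 q=0 p=0 u=0 r=1
t4.Δ4 clk=1 q=0 p=0 u=0 r=0
t5.Δ0 clk=1 q=0 p=0 u=0 r=0
t5.Δ1 clk=0 q=0 p=0 u=0 r=0
t6.Δ0 clk=0 q=0 p=0 u=0 r=0
t6.Δ1 clk=1 q=0 p=0 u=0 r=0
t6.Δ2 clk=1 q=0 p=1 u=0 r=0
t6.Δ3 clk=1 q=0 p=1 u=1 r=1
t6.Δ4 clk=1 q=0 p=1 u=1 r=0
t7.Δ0 clk=1 q=0 p=1 u=1 r=0
t7.Δ1 clk=0 q=0 p=1 u=1 r=0
t8.Δ0 clk=0 q=0 p=1 u=1 r=0
t8.Δ1 clk=1 q=0 p=1 u=1 r=0
t8.Δ2 clk=1 q=0 p=0 u=1 r=0
t8.Δ3 clk=1 q=0 p=0 u=0 r=1
t8.Δ4 clk=1 q=0 p=0 u=0 r=0
t9.Δ0 clk=1 q=0 p=0 u=0 r=0
t9.Δ1 clk=0 q=0 p=0 u=0 r=0
t10.Δ0 clk=0 q=0 p=0 u=0 r=0
t10.Δ1 clk=1 q=0 p=0 u=0 r=0
t10.Δ2 clk=1 q=0 p=1 u=0 r=0
t10.Δ3 clk=1 q=0 p=1 u=1 r=1
t10.Δ4 clk=1 q=0 p=1 u=1 r=0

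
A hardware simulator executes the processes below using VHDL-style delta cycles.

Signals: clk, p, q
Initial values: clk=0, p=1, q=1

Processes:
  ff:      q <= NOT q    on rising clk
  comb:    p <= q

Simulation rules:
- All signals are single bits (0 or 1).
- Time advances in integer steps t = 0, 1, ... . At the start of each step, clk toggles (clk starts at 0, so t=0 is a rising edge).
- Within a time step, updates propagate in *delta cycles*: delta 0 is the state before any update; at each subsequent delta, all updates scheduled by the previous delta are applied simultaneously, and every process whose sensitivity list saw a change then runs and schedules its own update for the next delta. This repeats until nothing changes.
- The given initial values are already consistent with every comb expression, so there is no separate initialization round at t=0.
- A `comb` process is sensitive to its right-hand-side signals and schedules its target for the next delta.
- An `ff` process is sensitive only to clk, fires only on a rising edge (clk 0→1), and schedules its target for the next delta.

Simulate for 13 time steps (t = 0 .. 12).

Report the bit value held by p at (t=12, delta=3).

[bits: p,q,clk]
t=0: Δ0=110 Δ1=111 Δ2=101 Δ3=001 | 3Δ
t=1: Δ0=001 Δ1=000 | 1Δ
t=2: Δ0=000 Δ1=001 Δ2=011 Δ3=111 | 3Δ
t=3: Δ0=111 Δ1=110 | 1Δ
t=4: Δ0=110 Δ1=111 Δ2=101 Δ3=001 | 3Δ
t=5: Δ0=001 Δ1=000 | 1Δ
t=6: Δ0=000 Δ1=001 Δ2=011 Δ3=111 | 3Δ
t=7: Δ0=111 Δ1=110 | 1Δ
t=8: Δ0=110 Δ1=111 Δ2=101 Δ3=001 | 3Δ
t=9: Δ0=001 Δ1=000 | 1Δ
t=10: Δ0=000 Δ1=001 Δ2=011 Δ3=111 | 3Δ
t=11: Δ0=111 Δ1=110 | 1Δ
t=12: Δ0=110 Δ1=111 Δ2=101 Δ3=001 | 3Δ

0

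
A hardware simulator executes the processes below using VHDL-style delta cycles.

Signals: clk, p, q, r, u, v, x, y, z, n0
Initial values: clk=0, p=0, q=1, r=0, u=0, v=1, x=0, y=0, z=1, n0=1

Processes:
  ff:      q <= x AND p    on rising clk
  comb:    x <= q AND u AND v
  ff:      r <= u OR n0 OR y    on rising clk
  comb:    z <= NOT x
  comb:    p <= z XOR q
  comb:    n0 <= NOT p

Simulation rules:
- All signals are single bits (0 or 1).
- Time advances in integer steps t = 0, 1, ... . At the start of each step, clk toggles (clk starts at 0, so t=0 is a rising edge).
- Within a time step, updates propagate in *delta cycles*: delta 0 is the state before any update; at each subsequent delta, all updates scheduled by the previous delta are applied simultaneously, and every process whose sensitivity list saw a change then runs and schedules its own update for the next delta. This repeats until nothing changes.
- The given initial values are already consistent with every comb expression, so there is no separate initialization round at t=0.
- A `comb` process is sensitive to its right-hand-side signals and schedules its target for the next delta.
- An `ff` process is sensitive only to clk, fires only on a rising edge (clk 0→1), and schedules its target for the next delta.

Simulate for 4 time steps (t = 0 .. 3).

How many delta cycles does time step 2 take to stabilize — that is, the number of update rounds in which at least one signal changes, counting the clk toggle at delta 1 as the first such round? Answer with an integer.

2

t=0 Δ0: q=1 clk=0 x=0 n0=1 v=1 r=0 z=1 y=0 u=0 p=0
  Δ1: clk:0→1
  Δ2: q:1→0, r:0→1
  Δ3: p:0→1
  Δ4: n0:1→0
  (4Δ to stable)
t=1 Δ0: q=0 clk=1 x=0 n0=0 v=1 r=1 z=1 y=0 u=0 p=1
  Δ1: clk:1→0
  (1Δ to stable)
t=2 Δ0: q=0 clk=0 x=0 n0=0 v=1 r=1 z=1 y=0 u=0 p=1
  Δ1: clk:0→1
  Δ2: r:1→0
  (2Δ to stable)
t=3 Δ0: q=0 clk=1 x=0 n0=0 v=1 r=0 z=1 y=0 u=0 p=1
  Δ1: clk:1→0
  (1Δ to stable)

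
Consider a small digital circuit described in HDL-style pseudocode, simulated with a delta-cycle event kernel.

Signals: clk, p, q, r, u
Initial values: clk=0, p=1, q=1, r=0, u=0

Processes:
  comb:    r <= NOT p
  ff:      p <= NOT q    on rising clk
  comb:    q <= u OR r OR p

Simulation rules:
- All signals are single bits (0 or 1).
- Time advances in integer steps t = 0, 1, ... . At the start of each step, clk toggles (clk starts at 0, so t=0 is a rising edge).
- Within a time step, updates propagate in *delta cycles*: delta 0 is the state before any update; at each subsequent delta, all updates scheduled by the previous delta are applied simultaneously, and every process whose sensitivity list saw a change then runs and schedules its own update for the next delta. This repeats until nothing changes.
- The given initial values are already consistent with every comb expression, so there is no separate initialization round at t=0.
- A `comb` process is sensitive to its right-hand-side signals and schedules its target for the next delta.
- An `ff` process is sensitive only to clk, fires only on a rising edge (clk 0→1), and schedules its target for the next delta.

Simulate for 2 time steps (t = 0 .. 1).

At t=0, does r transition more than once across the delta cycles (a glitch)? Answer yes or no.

no

[bits: clk,r,q,u,p]
t=0: Δ0=00101 Δ1=10101 Δ2=10100 Δ3=11000 Δ4=11100 | 4Δ
t=1: Δ0=11100 Δ1=01100 | 1Δ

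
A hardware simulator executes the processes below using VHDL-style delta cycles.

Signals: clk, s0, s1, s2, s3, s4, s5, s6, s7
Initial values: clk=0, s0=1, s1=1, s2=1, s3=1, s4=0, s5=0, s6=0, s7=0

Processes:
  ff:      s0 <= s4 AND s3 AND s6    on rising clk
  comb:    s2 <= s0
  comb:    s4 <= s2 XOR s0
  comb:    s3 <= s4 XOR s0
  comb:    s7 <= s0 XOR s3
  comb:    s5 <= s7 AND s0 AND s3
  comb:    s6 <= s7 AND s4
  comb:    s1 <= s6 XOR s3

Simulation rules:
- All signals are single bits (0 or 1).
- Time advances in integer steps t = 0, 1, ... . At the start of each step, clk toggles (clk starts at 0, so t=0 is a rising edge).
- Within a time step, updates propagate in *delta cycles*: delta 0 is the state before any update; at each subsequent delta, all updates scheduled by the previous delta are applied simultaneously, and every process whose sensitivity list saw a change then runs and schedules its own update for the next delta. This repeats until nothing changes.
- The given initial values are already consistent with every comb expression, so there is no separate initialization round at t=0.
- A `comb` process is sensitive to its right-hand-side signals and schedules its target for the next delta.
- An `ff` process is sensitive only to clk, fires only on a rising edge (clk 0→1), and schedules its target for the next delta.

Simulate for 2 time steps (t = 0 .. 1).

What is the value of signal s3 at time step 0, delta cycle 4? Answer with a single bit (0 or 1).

t0.Δ0 s7=0 s5=0 s2=1 s1=1 s4=0 s0=1 clk=0 s6=0 s3=1
t0.Δ1 s7=0 s5=0 s2=1 s1=1 s4=0 s0=1 clk=1 s6=0 s3=1
t0.Δ2 s7=0 s5=0 s2=1 s1=1 s4=0 s0=0 clk=1 s6=0 s3=1
t0.Δ3 s7=1 s5=0 s2=0 s1=1 s4=1 s0=0 clk=1 s6=0 s3=0
t0.Δ4 s7=0 s5=0 s2=0 s1=0 s4=0 s0=0 clk=1 s6=1 s3=1
t0.Δ5 s7=1 s5=0 s2=0 s1=0 s4=0 s0=0 clk=1 s6=0 s3=0
t0.Δ6 s7=0 s5=0 s2=0 s1=0 s4=0 s0=0 clk=1 s6=0 s3=0
t1.Δ0 s7=0 s5=0 s2=0 s1=0 s4=0 s0=0 clk=1 s6=0 s3=0
t1.Δ1 s7=0 s5=0 s2=0 s1=0 s4=0 s0=0 clk=0 s6=0 s3=0

1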